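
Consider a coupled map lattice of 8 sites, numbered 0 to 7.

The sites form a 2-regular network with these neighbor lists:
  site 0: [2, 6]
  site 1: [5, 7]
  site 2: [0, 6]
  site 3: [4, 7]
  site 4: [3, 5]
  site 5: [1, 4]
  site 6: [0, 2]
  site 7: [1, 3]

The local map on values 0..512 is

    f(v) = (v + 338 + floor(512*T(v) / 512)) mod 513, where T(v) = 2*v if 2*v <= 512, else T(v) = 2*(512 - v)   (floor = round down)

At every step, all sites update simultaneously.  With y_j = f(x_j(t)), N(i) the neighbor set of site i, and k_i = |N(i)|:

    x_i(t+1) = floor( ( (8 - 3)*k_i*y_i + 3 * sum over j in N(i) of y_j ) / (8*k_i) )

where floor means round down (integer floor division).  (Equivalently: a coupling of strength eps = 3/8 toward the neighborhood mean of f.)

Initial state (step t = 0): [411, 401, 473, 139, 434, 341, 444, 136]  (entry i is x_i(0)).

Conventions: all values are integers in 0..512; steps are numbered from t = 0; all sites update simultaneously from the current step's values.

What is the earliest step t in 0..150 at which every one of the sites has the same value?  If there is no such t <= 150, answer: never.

Simulating step by step:
t=0: [411, 401, 473, 139, 434, 341, 444, 136]  (not all equal)
t=1: [420, 418, 393, 272, 400, 479, 405, 275]  (not all equal)
t=2: [436, 350, 448, 135, 362, 396, 443, 130]  (not all equal)
t=3: [409, 437, 404, 275, 432, 468, 406, 271]  (not all equal)
t=4: [441, 341, 443, 128, 343, 393, 442, 129]  (not all equal)
t=5: [407, 442, 406, 265, 440, 475, 407, 266]  (not all equal)
t=6: [442, 337, 442, 134, 339, 386, 442, 133]  (not all equal)
t=7: [407, 448, 407, 279, 448, 481, 407, 278]  (not all equal)
t=8: [442, 330, 442, 121, 330, 380, 442, 122]  (not all equal)
t=9: [407, 127, 407, 154, 126, 295, 407, 155]  (not all equal)
t=10: [442, 190, 442, 271, 188, 102, 442, 273]  (not all equal)
t=11: [407, 283, 407, 125, 279, 228, 407, 125]  (not all equal)
t=12: [442, 166, 442, 173, 168, 338, 442, 172]  (not all equal)
t=13: [407, 361, 407, 340, 365, 441, 407, 338]  (not all equal)
t=14: [442, 477, 442, 504, 474, 437, 442, 506]  (not all equal)
t=15: [407, 374, 407, 350, 376, 397, 407, 348]  (not all equal)
t=16: [442, 475, 442, 494, 473, 460, 442, 495]  (not all equal)
t=17: [407, 373, 407, 358, 374, 383, 407, 357]  (not all equal)
t=18: [442, 477, 442, 488, 476, 469, 442, 488]  (not all equal)
t=19: [407, 371, 407, 363, 372, 377, 407, 363]  (not all equal)
t=20: [442, 478, 442, 484, 477, 474, 442, 484]  (not all equal)
t=21: [407, 370, 407, 366, 371, 373, 407, 366]  (not all equal)
t=22: [442, 479, 442, 482, 478, 476, 442, 482]  (not all equal)
t=23: [407, 370, 407, 367, 370, 372, 407, 367]  (not all equal)
t=24: [442, 479, 442, 481, 479, 477, 442, 481]  (not all equal)
t=25: [407, 370, 407, 368, 370, 371, 407, 368]  (not all equal)
t=26: [442, 479, 442, 480, 479, 478, 442, 480]  (not all equal)
t=27: [407, 370, 407, 369, 370, 370, 407, 369]  (not all equal)
t=28: [442, 479, 442, 479, 479, 479, 442, 479]  (not all equal)
t=29: [407, 370, 407, 370, 370, 370, 407, 370]  (not all equal)
t=30: [442, 479, 442, 479, 479, 479, 442, 479]  (not all equal)

Answer: never
Key observation: The state at step 28 reappears at step 30 — the system is in a cycle of period 2 from step 28 on.  No step 0..30 is synchronized, and the cycle repeats forever, so no step up to 150 (or ever) has all sites equal.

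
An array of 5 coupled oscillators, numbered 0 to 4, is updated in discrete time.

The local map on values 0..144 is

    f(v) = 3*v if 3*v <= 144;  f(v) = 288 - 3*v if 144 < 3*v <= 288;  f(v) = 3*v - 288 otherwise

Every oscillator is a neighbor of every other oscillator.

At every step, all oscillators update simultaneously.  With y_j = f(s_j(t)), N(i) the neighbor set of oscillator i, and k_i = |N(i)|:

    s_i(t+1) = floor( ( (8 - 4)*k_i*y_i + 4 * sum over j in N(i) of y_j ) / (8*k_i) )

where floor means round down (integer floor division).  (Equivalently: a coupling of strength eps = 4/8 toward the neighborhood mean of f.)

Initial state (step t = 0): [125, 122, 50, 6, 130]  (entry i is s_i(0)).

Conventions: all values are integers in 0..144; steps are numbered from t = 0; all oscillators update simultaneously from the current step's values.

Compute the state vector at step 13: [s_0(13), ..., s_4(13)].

Answer: [81, 92, 74, 78, 81]

Derivation:
t=0: [125, 122, 50, 6, 130]
t=1: [85, 82, 104, 59, 91]
t=2: [40, 43, 37, 69, 33]
t=3: [112, 115, 109, 97, 104]
t=4: [39, 42, 36, 22, 30]
t=5: [107, 110, 103, 88, 97]
t=6: [27, 31, 23, 24, 16]
t=7: [75, 80, 71, 72, 63]
t=8: [68, 62, 72, 71, 81]
t=9: [78, 85, 74, 75, 64]
t=10: [59, 51, 63, 62, 75]
t=11: [105, 114, 100, 102, 87]
t=12: [27, 37, 21, 24, 27]
t=13: [81, 92, 74, 78, 81]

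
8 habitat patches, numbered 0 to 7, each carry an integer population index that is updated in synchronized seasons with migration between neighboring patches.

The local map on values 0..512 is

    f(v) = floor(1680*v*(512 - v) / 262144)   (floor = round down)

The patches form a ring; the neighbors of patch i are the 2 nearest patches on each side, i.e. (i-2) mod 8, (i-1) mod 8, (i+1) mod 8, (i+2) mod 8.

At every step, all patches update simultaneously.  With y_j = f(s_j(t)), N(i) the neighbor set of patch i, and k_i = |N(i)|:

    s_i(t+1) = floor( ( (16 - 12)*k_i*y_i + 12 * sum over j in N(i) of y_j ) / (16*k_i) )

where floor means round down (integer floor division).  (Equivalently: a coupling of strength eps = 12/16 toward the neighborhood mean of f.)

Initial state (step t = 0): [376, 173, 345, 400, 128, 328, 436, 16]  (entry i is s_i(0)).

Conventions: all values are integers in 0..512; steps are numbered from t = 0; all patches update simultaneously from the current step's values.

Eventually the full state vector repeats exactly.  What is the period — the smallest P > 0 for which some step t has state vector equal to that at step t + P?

Simulating step by step:
t=0: [376, 173, 345, 400, 128, 328, 436, 16]
t=1: [270, 287, 336, 342, 313, 258, 255, 256]
t=2: [410, 401, 394, 394, 397, 406, 415, 417]
t=3: [271, 280, 288, 289, 284, 274, 268, 266]
t=4: [417, 415, 414, 414, 415, 416, 417, 417]
t=5: [255, 256, 257, 257, 257, 255, 254, 254]
t=6: [419, 419, 419, 419, 419, 419, 419, 419]
t=7: [249, 249, 249, 249, 249, 249, 249, 249]
t=8: [419, 419, 419, 419, 419, 419, 419, 419]

Answer: 2
Key observation: The state at step 6, [419, 419, 419, 419, 419, 419, 419, 419], reappears at step 8 — and no state repeats earlier — so the cycle the system enters has period 2.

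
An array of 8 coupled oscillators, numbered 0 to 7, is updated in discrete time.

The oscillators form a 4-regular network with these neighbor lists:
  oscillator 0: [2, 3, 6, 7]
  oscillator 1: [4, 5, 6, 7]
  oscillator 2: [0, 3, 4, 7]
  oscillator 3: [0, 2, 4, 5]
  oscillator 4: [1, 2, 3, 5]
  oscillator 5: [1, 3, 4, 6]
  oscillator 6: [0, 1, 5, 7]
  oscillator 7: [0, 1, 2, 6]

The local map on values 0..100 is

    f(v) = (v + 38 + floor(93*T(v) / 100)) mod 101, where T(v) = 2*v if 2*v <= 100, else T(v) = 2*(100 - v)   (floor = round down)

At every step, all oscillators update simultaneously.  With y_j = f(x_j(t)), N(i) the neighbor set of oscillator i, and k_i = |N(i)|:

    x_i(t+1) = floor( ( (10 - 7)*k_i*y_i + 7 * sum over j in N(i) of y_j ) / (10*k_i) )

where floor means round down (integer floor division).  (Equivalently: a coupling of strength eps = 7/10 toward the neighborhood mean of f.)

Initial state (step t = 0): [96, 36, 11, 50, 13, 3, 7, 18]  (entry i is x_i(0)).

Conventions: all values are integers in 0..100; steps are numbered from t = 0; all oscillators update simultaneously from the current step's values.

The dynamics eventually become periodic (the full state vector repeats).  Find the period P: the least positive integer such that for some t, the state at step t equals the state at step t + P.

Simulating step by step:
t=0: [96, 36, 11, 50, 13, 3, 7, 18]
t=1: [63, 58, 70, 64, 63, 57, 54, 62]
t=2: [68, 71, 66, 67, 68, 71, 72, 69]
t=3: [63, 61, 64, 64, 63, 62, 61, 63]
t=4: [68, 69, 67, 67, 68, 68, 69, 68]
t=5: [64, 63, 64, 64, 64, 63, 63, 63]
t=6: [67, 67, 67, 67, 67, 67, 67, 67]
t=7: [65, 65, 65, 65, 65, 65, 65, 65]
t=8: [67, 67, 67, 67, 67, 67, 67, 67]

Answer: 2
Key observation: The state at step 6, [67, 67, 67, 67, 67, 67, 67, 67], reappears at step 8 — and no state repeats earlier — so the cycle the system enters has period 2.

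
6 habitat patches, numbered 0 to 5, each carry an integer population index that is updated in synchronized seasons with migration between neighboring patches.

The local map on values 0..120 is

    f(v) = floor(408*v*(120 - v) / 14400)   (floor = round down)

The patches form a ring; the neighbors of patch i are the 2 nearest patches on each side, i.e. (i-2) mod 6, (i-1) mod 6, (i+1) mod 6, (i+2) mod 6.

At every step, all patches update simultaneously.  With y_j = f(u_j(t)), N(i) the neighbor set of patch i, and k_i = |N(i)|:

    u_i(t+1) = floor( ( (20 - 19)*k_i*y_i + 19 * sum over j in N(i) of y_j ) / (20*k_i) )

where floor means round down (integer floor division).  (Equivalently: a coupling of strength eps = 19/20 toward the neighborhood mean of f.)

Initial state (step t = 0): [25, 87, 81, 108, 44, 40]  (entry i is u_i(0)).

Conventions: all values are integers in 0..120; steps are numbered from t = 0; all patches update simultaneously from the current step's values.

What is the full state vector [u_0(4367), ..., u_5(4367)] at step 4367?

Simulating step by step:
t=0: [25, 87, 81, 108, 44, 40]
t=1: [87, 71, 70, 85, 71, 70]
t=2: [97, 91, 90, 97, 91, 90]
t=3: [74, 69, 68, 74, 69, 68]
t=4: [99, 98, 97, 99, 98, 97]
t=5: [61, 60, 59, 61, 60, 59]
t=6: [101, 101, 101, 101, 101, 101]
t=7: [54, 54, 54, 54, 54, 54]
t=8: [100, 100, 100, 100, 100, 100]
t=9: [56, 56, 56, 56, 56, 56]
t=10: [101, 101, 101, 101, 101, 101]

Answer: [54, 54, 54, 54, 54, 54]
Key observation: The state at step 6, [101, 101, 101, 101, 101, 101], reappears at step 10: the system is in a cycle of period 4 from step 6 on.  Therefore the state at step 4367 equals the state at step 6 + ((4367 - 6) mod 4) = 7, which is [54, 54, 54, 54, 54, 54].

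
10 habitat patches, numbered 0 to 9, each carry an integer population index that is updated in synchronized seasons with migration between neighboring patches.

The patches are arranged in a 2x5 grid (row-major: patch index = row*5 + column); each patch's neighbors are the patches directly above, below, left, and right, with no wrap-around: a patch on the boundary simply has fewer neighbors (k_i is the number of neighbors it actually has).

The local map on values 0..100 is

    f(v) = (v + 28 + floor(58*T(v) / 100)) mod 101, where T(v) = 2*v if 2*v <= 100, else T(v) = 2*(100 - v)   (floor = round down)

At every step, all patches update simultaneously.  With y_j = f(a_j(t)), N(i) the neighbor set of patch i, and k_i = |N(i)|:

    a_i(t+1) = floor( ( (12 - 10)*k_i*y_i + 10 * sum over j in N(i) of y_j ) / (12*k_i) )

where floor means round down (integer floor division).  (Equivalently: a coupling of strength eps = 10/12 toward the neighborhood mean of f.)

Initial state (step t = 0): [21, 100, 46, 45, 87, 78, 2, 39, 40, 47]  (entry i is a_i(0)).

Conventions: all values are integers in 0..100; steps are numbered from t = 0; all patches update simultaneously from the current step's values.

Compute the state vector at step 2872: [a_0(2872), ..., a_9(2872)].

Answer: [88, 88, 88, 88, 88, 88, 88, 88, 88, 88]
Key observation: The state at step 15, [28, 28, 28, 28, 28, 28, 28, 28, 28, 28], reappears at step 17: the system is in a cycle of period 2 from step 15 on.  Therefore the state at step 2872 equals the state at step 15 + ((2872 - 15) mod 2) = 16, which is [88, 88, 88, 88, 88, 88, 88, 88, 88, 88].

Derivation:
t=0: [21, 100, 46, 45, 87, 78, 2, 39, 40, 47]
t=1: [35, 40, 21, 22, 26, 48, 24, 21, 19, 22]
t=2: [18, 44, 56, 75, 76, 38, 45, 73, 73, 76]
t=3: [23, 38, 29, 31, 30, 39, 21, 29, 30, 30]
t=4: [21, 68, 68, 91, 92, 64, 42, 85, 92, 92]
t=5: [38, 39, 30, 29, 28, 42, 28, 26, 28, 28]
t=6: [13, 54, 66, 89, 88, 43, 45, 88, 87, 88]
t=7: [31, 36, 30, 29, 28, 36, 26, 28, 28, 28]
t=8: [19, 75, 65, 89, 88, 74, 40, 88, 88, 88]
t=9: [37, 36, 29, 29, 28, 39, 27, 24, 28, 28]
t=10: [7, 51, 63, 88, 88, 40, 40, 86, 86, 88]
t=11: [26, 30, 30, 29, 28, 25, 23, 25, 28, 28]
t=12: [86, 85, 88, 89, 88, 80, 83, 85, 86, 88]
t=13: [29, 28, 28, 28, 28, 29, 29, 28, 28, 28]
t=14: [89, 89, 88, 88, 88, 90, 88, 88, 88, 88]
t=15: [28, 28, 28, 28, 28, 28, 28, 28, 28, 28]
t=16: [88, 88, 88, 88, 88, 88, 88, 88, 88, 88]
t=17: [28, 28, 28, 28, 28, 28, 28, 28, 28, 28]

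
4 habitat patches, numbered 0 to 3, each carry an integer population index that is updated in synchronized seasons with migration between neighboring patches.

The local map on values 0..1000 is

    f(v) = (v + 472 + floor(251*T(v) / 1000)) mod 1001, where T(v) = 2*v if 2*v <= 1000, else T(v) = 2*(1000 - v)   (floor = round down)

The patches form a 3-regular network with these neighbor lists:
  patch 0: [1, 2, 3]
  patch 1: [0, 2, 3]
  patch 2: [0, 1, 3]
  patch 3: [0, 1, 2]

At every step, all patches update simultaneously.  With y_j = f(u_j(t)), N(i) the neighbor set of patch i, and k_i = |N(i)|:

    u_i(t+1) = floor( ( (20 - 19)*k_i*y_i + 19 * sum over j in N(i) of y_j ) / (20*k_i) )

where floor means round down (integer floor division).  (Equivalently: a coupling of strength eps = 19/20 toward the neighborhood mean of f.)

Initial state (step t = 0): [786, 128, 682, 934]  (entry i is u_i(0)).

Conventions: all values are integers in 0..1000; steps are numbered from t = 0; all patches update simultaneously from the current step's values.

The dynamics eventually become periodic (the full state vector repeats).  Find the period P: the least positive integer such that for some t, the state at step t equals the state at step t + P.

Answer: 5
Key observation: The state at step 61, [418, 418, 418, 418], reappears at step 66 — and no state repeats earlier — so the cycle the system enters has period 5.

Derivation:
t=0: [786, 128, 682, 934]
t=1: [465, 385, 479, 446]
t=2: [128, 160, 122, 136]
t=3: [680, 667, 682, 676]
t=4: [308, 310, 308, 309]
t=5: [935, 934, 935, 935]
t=6: [438, 438, 438, 438]
t=7: [128, 128, 128, 128]
t=8: [664, 664, 664, 664]
t=9: [303, 303, 303, 303]
t=10: [927, 927, 927, 927]
t=11: [434, 434, 434, 434]
t=12: [122, 122, 122, 122]
t=13: [655, 655, 655, 655]
t=14: [299, 299, 299, 299]
t=15: [921, 921, 921, 921]
t=16: [431, 431, 431, 431]
t=17: [118, 118, 118, 118]
t=18: [649, 649, 649, 649]
t=19: [296, 296, 296, 296]
t=20: [916, 916, 916, 916]
t=21: [429, 429, 429, 429]
t=22: [115, 115, 115, 115]
t=23: [644, 644, 644, 644]
t=24: [293, 293, 293, 293]
t=25: [912, 912, 912, 912]
t=26: [427, 427, 427, 427]
t=27: [112, 112, 112, 112]
t=28: [640, 640, 640, 640]
t=29: [291, 291, 291, 291]
t=30: [909, 909, 909, 909]
t=31: [425, 425, 425, 425]
t=32: [109, 109, 109, 109]
t=33: [635, 635, 635, 635]
t=34: [289, 289, 289, 289]
t=35: [906, 906, 906, 906]
t=36: [424, 424, 424, 424]
t=37: [107, 107, 107, 107]
t=38: [632, 632, 632, 632]
t=39: [287, 287, 287, 287]
t=40: [903, 903, 903, 903]
t=41: [422, 422, 422, 422]
t=42: [104, 104, 104, 104]
t=43: [628, 628, 628, 628]
t=44: [285, 285, 285, 285]
t=45: [900, 900, 900, 900]
t=46: [421, 421, 421, 421]
t=47: [103, 103, 103, 103]
t=48: [626, 626, 626, 626]
t=49: [284, 284, 284, 284]
t=50: [898, 898, 898, 898]
t=51: [420, 420, 420, 420]
t=52: [101, 101, 101, 101]
t=53: [623, 623, 623, 623]
t=54: [283, 283, 283, 283]
t=55: [897, 897, 897, 897]
t=56: [419, 419, 419, 419]
t=57: [100, 100, 100, 100]
t=58: [622, 622, 622, 622]
t=59: [282, 282, 282, 282]
t=60: [895, 895, 895, 895]
t=61: [418, 418, 418, 418]
t=62: [98, 98, 98, 98]
t=63: [619, 619, 619, 619]
t=64: [281, 281, 281, 281]
t=65: [894, 894, 894, 894]
t=66: [418, 418, 418, 418]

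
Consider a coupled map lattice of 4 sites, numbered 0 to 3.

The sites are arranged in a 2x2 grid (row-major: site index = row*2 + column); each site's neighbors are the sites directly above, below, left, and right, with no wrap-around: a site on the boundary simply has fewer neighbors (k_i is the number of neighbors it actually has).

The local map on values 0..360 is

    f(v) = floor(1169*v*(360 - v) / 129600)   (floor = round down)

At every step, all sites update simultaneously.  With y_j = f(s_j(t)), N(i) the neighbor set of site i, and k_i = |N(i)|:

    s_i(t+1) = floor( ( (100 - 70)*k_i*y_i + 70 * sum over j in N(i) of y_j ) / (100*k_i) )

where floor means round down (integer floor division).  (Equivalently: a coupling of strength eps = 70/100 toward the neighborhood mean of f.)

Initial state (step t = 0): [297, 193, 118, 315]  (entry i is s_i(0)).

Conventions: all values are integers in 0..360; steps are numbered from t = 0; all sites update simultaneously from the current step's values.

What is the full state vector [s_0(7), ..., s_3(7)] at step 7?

Simulating step by step:
t=0: [297, 193, 118, 315]
t=1: [241, 190, 180, 229]
t=2: [281, 272, 272, 285]
t=3: [210, 201, 201, 208]
t=4: [286, 285, 285, 287]
t=5: [191, 189, 189, 190]
t=6: [291, 291, 291, 291]
t=7: [181, 181, 181, 181]

Answer: [181, 181, 181, 181]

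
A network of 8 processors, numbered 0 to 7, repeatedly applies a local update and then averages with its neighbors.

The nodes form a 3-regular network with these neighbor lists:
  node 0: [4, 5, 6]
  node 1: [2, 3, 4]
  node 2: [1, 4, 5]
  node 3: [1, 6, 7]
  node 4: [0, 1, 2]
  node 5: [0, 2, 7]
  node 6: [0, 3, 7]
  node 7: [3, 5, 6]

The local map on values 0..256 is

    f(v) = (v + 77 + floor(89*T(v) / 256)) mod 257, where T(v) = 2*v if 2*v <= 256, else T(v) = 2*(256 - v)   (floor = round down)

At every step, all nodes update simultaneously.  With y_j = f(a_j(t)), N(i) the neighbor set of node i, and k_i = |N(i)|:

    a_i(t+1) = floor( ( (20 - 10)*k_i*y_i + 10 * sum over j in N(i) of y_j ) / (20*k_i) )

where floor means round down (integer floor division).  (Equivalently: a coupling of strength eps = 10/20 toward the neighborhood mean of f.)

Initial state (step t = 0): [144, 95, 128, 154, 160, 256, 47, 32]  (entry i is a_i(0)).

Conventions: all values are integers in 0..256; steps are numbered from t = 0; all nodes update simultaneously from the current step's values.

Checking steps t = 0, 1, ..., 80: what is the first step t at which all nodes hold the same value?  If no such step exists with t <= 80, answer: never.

Simulating step by step:
t=0: [144, 95, 128, 154, 160, 256, 47, 32]  (not all equal)
t=1: [66, 140, 78, 109, 75, 72, 114, 111]  (not all equal)
t=2: [163, 89, 178, 12, 174, 167, 39, 40]  (not all equal)
t=3: [63, 146, 80, 134, 79, 64, 119, 120]  (not all equal)
t=4: [160, 97, 178, 33, 177, 162, 51, 52]  (not all equal)
t=5: [66, 159, 82, 160, 82, 67, 138, 139]  (not all equal)
t=6: [168, 102, 183, 44, 183, 169, 65, 66]  (not all equal)
t=7: [72, 167, 85, 179, 85, 72, 158, 158]  (not all equal)
t=8: [177, 106, 188, 49, 188, 177, 72, 72]  (not all equal)
t=9: [76, 173, 87, 189, 87, 76, 167, 167]  (not all equal)
t=10: [182, 108, 191, 51, 191, 182, 75, 75]  (not all equal)
t=11: [78, 47, 46, 150, 46, 78, 172, 172]  (not all equal)
t=12: [173, 136, 163, 64, 163, 173, 75, 75]  (not all equal)
t=13: [75, 66, 46, 167, 46, 75, 175, 175]  (not all equal)
t=14: [170, 153, 168, 72, 168, 170, 76, 76]  (not all equal)
t=15: [75, 71, 48, 175, 48, 75, 178, 178]  (not all equal)
t=16: [171, 159, 172, 75, 172, 171, 77, 77]  (not all equal)
t=17: [76, 73, 49, 178, 49, 76, 180, 180]  (not all equal)
t=18: [172, 162, 174, 76, 174, 172, 77, 77]  (not all equal)
t=19: [76, 74, 50, 179, 50, 76, 180, 180]  (not all equal)
t=20: [172, 163, 175, 77, 175, 172, 77, 77]  (not all equal)
t=21: [76, 75, 50, 180, 50, 76, 180, 180]  (not all equal)
t=22: [172, 164, 175, 77, 175, 172, 77, 77]  (not all equal)
t=23: [76, 75, 50, 180, 50, 76, 180, 180]  (not all equal)

Answer: never
Key observation: The state at step 21 reappears at step 23 — the system is in a cycle of period 2 from step 21 on.  No step 0..23 is synchronized, and the cycle repeats forever, so no step up to 80 (or ever) has all nodes equal.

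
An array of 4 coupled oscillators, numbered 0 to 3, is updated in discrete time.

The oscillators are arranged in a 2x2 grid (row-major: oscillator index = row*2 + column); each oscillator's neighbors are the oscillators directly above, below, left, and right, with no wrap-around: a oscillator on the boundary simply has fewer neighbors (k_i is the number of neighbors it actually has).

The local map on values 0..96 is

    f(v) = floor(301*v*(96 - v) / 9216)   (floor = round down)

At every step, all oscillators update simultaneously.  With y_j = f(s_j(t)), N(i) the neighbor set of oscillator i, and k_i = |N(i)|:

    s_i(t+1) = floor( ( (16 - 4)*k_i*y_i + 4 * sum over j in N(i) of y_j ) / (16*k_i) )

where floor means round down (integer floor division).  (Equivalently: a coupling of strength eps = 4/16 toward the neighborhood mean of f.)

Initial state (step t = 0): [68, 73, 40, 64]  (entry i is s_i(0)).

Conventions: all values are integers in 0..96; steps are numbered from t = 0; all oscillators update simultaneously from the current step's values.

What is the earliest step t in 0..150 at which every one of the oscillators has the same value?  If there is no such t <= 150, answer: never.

Simulating step by step:
t=0: [68, 73, 40, 64]  (not all equal)
t=1: [62, 56, 70, 65]  (not all equal)
t=2: [67, 71, 60, 65]  (not all equal)
t=3: [63, 58, 68, 64]  (not all equal)
t=4: [66, 69, 63, 66]  (not all equal)
t=5: [63, 61, 66, 63]  (not all equal)
t=6: [66, 68, 64, 66]  (not all equal)
t=7: [64, 62, 65, 64]  (not all equal)
t=8: [66, 67, 65, 66]  (not all equal)
t=9: [64, 63, 64, 64]  (not all equal)
t=10: [66, 66, 66, 66]  (all equal)

Answer: 10
Key observation: Synchronization is absorbing here: once all oscillators are equal they stay equal, and step 10 is the first all-equal step.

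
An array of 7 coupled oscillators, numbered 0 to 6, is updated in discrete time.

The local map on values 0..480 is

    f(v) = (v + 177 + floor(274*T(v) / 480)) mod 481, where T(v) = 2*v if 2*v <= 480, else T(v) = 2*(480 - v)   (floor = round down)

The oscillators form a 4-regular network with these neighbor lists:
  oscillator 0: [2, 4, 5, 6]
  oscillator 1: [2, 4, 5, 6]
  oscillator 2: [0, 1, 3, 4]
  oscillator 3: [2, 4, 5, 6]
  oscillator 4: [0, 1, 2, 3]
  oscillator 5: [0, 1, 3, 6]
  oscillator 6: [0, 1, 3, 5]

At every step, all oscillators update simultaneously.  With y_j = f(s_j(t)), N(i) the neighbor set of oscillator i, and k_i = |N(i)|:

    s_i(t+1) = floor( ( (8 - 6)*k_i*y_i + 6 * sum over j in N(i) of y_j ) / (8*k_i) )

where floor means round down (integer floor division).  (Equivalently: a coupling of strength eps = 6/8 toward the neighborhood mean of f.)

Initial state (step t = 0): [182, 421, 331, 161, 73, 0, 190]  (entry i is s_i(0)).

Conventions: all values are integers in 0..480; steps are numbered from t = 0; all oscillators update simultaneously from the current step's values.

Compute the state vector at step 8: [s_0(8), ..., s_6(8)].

Simulating step by step:
t=0: [182, 421, 331, 161, 73, 0, 190]
t=1: [172, 197, 169, 161, 178, 121, 116]
t=2: [202, 215, 70, 196, 71, 230, 229]
t=3: [224, 231, 218, 221, 218, 156, 156]
t=4: [115, 119, 171, 114, 171, 113, 113]
t=5: [286, 288, 266, 285, 266, 422, 422]
t=6: [197, 197, 204, 197, 204, 194, 194]
t=7: [120, 120, 123, 120, 123, 114, 114]
t=8: [431, 431, 436, 431, 436, 428, 428]

Answer: [431, 431, 436, 431, 436, 428, 428]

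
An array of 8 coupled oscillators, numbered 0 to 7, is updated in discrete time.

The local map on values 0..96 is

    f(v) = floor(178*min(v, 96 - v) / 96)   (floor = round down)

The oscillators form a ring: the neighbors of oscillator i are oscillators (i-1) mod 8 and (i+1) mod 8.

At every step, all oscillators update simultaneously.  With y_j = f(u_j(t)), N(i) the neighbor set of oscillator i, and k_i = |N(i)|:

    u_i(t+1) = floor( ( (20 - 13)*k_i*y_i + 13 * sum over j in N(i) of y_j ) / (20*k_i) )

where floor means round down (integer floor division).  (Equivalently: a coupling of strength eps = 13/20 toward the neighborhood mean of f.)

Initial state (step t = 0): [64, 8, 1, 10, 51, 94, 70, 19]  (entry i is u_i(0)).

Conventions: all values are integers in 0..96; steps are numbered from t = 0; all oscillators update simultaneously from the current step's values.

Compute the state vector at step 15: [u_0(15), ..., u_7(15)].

Simulating step by step:
t=0: [64, 8, 1, 10, 51, 94, 70, 19]
t=1: [36, 24, 10, 33, 35, 43, 29, 47]
t=2: [65, 42, 40, 48, 67, 65, 72, 69]
t=3: [61, 69, 79, 72, 66, 51, 50, 50]
t=4: [66, 48, 41, 43, 60, 74, 84, 78]
t=5: [58, 73, 81, 73, 61, 42, 31, 36]
t=6: [59, 46, 36, 44, 61, 66, 66, 64]
t=7: [70, 73, 77, 70, 66, 57, 56, 60]
t=8: [51, 41, 41, 46, 58, 67, 70, 62]
t=9: [74, 78, 78, 77, 69, 56, 54, 64]
t=10: [43, 35, 33, 39, 52, 67, 70, 58]
t=11: [71, 67, 65, 71, 68, 60, 56, 65]
t=12: [51, 52, 52, 51, 54, 63, 65, 58]
t=13: [78, 81, 81, 80, 73, 64, 62, 70]
t=14: [35, 28, 27, 32, 43, 54, 56, 48]
t=15: [67, 54, 53, 62, 71, 76, 79, 76]

Answer: [67, 54, 53, 62, 71, 76, 79, 76]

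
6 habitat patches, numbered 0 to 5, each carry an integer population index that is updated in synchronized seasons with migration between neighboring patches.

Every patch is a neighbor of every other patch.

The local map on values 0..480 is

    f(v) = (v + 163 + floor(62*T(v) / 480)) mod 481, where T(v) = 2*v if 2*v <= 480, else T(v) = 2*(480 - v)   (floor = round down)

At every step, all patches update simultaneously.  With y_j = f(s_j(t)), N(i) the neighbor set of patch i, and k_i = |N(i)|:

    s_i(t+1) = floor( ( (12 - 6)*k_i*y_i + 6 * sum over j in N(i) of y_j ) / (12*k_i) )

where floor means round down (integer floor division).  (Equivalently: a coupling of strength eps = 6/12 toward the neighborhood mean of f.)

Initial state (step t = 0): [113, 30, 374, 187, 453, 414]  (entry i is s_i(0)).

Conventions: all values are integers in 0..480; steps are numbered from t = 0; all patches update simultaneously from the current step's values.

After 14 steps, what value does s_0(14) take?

Answer: s_0(14) = 334

Derivation:
t=0: [113, 30, 374, 187, 453, 414]
t=1: [246, 204, 157, 283, 180, 169]
t=2: [390, 370, 346, 208, 358, 352]
t=3: [117, 111, 104, 249, 108, 106]
t=4: [321, 317, 314, 385, 316, 315]
t=5: [46, 45, 44, 65, 45, 44]
t=6: [221, 221, 221, 231, 221, 221]
t=7: [442, 442, 442, 447, 442, 442]
t=8: [133, 133, 133, 135, 133, 133]
t=9: [330, 330, 330, 331, 330, 330]
t=10: [50, 50, 50, 50, 50, 50]
t=11: [225, 225, 225, 225, 225, 225]
t=12: [446, 446, 446, 446, 446, 446]
t=13: [136, 136, 136, 136, 136, 136]
t=14: [334, 334, 334, 334, 334, 334]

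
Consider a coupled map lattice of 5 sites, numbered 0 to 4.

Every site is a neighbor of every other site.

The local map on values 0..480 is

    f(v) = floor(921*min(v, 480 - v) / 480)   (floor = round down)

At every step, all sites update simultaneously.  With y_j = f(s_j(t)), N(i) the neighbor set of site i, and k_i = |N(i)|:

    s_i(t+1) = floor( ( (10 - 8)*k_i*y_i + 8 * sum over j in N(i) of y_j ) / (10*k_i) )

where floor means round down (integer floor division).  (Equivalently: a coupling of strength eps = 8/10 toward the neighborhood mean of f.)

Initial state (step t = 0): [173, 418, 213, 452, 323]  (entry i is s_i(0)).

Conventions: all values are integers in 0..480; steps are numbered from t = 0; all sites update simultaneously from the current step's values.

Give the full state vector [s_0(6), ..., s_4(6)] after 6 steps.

Answer: [322, 322, 322, 322, 322]

Derivation:
t=0: [173, 418, 213, 452, 323]
t=1: [242, 242, 242, 242, 242]
t=2: [456, 456, 456, 456, 456]
t=3: [46, 46, 46, 46, 46]
t=4: [88, 88, 88, 88, 88]
t=5: [168, 168, 168, 168, 168]
t=6: [322, 322, 322, 322, 322]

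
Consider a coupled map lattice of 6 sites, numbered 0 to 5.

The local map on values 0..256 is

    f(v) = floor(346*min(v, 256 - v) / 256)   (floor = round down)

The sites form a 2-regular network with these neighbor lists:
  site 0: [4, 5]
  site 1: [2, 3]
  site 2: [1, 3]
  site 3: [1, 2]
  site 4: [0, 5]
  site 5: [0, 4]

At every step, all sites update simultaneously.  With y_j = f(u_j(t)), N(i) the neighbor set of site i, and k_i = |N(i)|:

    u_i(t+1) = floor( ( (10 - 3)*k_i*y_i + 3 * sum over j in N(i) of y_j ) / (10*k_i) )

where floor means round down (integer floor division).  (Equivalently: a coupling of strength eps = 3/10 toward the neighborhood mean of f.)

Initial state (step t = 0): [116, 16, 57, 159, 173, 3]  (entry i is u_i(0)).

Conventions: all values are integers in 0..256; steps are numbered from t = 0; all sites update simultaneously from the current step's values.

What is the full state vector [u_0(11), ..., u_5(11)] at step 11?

Simulating step by step:
t=0: [116, 16, 57, 159, 173, 3]
t=1: [126, 45, 76, 106, 102, 43]
t=2: [148, 78, 101, 124, 130, 86]
t=3: [144, 118, 136, 153, 158, 128]
t=4: [151, 156, 158, 145, 141, 163]
t=5: [140, 136, 135, 145, 148, 131]
t=6: [156, 160, 160, 153, 150, 162]
t=7: [135, 130, 130, 136, 139, 130]
t=8: [163, 168, 168, 164, 160, 167]
t=9: [124, 118, 118, 122, 127, 122]
t=10: [167, 159, 159, 162, 169, 165]
t=11: [119, 130, 130, 128, 118, 120]

Answer: [119, 130, 130, 128, 118, 120]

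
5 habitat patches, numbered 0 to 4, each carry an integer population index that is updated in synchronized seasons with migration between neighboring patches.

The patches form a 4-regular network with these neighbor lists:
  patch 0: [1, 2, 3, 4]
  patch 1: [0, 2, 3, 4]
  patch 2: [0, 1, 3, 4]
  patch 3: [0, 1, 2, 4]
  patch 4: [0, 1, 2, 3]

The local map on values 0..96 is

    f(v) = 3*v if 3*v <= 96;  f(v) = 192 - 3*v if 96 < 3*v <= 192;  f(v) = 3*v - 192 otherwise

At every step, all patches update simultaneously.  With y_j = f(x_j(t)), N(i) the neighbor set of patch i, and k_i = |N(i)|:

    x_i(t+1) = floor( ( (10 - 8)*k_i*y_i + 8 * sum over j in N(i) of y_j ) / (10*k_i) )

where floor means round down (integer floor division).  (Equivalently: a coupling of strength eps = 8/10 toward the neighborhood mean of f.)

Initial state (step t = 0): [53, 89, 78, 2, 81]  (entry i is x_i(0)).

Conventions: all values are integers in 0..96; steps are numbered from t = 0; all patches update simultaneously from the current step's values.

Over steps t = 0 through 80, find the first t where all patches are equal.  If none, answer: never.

Answer: 1
Key observation: Synchronization is absorbing here: once all patches are equal they stay equal, and step 1 is the first all-equal step.

Derivation:
t=0: [53, 89, 78, 2, 81]  (not all equal)
t=1: [41, 41, 41, 41, 41]  (all equal)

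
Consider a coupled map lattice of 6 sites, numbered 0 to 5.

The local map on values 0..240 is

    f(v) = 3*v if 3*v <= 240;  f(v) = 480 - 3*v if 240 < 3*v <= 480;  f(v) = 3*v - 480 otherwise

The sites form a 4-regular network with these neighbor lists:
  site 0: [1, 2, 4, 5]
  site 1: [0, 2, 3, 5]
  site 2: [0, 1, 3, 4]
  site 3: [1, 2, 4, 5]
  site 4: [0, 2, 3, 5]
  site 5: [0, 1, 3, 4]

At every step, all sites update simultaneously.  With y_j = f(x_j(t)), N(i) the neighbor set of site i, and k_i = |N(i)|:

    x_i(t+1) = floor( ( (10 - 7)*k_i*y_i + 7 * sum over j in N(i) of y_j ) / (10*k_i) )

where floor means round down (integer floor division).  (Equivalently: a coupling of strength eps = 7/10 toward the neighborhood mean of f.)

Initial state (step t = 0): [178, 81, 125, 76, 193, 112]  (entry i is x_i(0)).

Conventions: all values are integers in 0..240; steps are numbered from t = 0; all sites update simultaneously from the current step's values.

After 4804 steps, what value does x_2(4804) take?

Answer: x_2(4804) = 153
Key observation: The state at step 15, [189, 189, 189, 189, 189, 189], reappears at step 23: the system is in a cycle of period 8 from step 15 on.  Therefore the state at step 4804 equals the state at step 15 + ((4804 - 15) mod 8) = 20, which is [153, 153, 153, 153, 153, 153].

Derivation:
t=0: [178, 81, 125, 76, 193, 112]
t=1: [118, 164, 139, 170, 122, 151]
t=2: [75, 46, 68, 46, 77, 57]
t=3: [197, 170, 189, 171, 198, 179]
t=4: [83, 59, 76, 60, 84, 67]
t=5: [215, 200, 211, 199, 215, 203]
t=6: [148, 134, 145, 134, 148, 137]
t=7: [50, 63, 53, 63, 50, 60]
t=8: [163, 175, 166, 175, 163, 172]
t=9: [21, 32, 24, 32, 21, 29]
t=10: [74, 84, 77, 84, 74, 81]
t=11: [227, 229, 226, 229, 227, 228]
t=12: [202, 203, 202, 203, 202, 204]
t=13: [127, 128, 127, 128, 127, 128]
t=14: [97, 97, 97, 97, 97, 97]
t=15: [189, 189, 189, 189, 189, 189]
t=16: [87, 87, 87, 87, 87, 87]
t=17: [219, 219, 219, 219, 219, 219]
t=18: [177, 177, 177, 177, 177, 177]
t=19: [51, 51, 51, 51, 51, 51]
t=20: [153, 153, 153, 153, 153, 153]
t=21: [21, 21, 21, 21, 21, 21]
t=22: [63, 63, 63, 63, 63, 63]
t=23: [189, 189, 189, 189, 189, 189]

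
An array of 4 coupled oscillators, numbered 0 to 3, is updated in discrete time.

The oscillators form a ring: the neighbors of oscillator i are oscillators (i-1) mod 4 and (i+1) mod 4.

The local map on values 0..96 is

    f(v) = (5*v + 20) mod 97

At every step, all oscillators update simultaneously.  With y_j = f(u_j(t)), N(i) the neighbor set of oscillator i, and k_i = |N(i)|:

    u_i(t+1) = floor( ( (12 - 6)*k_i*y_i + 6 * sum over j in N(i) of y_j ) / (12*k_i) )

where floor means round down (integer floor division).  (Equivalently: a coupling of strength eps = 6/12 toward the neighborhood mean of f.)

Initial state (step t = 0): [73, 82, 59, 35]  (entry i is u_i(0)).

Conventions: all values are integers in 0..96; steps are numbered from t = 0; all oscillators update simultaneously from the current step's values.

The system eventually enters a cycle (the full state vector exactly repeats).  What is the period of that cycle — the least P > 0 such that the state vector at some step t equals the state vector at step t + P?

Answer: 17
Key observation: The state at step 115, [45, 59, 59, 45], reappears at step 132 — and no state repeats earlier — so the cycle the system enters has period 17.

Derivation:
t=0: [73, 82, 59, 35]
t=1: [57, 50, 22, 30]
t=2: [44, 49, 53, 48]
t=3: [57, 69, 79, 67]
t=4: [41, 47, 48, 42]
t=5: [39, 54, 57, 42]
t=6: [43, 56, 40, 26]
t=7: [36, 21, 28, 43]
t=8: [20, 31, 48, 37]
t=9: [33, 61, 55, 27]
t=10: [67, 40, 25, 52]
t=11: [60, 41, 52, 71]
t=12: [43, 44, 71, 70]
t=13: [51, 54, 73, 70]
t=14: [84, 91, 90, 83]
t=15: [59, 77, 74, 57]
t=16: [19, 15, 8, 13]
t=17: [54, 67, 75, 62]
t=18: [73, 57, 29, 45]
t=19: [63, 47, 50, 66]
t=20: [52, 60, 68, 59]
t=21: [56, 53, 47, 50]
t=22: [46, 63, 72, 55]
t=23: [40, 58, 56, 38]
t=24: [21, 18, 13, 16]
t=25: [18, 34, 46, 29]
t=26: [46, 63, 68, 51]
t=27: [59, 53, 65, 71]
t=28: [55, 65, 70, 61]
t=29: [24, 47, 61, 37]
t=30: [39, 49, 35, 24]
t=31: [39, 41, 29, 27]
t=32: [32, 37, 56, 51]
t=33: [64, 28, 27, 63]
t=34: [51, 58, 55, 48]
t=35: [61, 30, 23, 54]
t=36: [59, 54, 61, 66]
t=37: [50, 62, 55, 44]
t=38: [59, 39, 23, 43]
t=39: [27, 26, 34, 36]
t=40: [43, 64, 61, 40]
t=41: [39, 43, 35, 31]
t=42: [40, 26, 30, 44]
t=43: [37, 51, 61, 47]
t=44: [41, 51, 52, 41]
t=45: [43, 69, 71, 44]
t=46: [50, 68, 72, 54]
t=47: [79, 75, 85, 89]
t=48: [34, 24, 49, 59]
t=49: [63, 62, 52, 53]
t=50: [54, 52, 75, 78]
t=51: [75, 68, 30, 36]
t=52: [22, 54, 55, 23]
t=53: [50, 57, 35, 28]
t=54: [57, 26, 19, 50]
t=55: [39, 34, 41, 46]
t=56: [47, 59, 52, 41]
t=57: [44, 48, 56, 52]
t=58: [61, 46, 42, 56]
t=59: [33, 45, 34, 22]
t=60: [65, 70, 67, 61]
t=61: [55, 69, 60, 46]
t=62: [34, 45, 47, 36]
t=63: [60, 64, 44, 41]
t=64: [34, 43, 43, 34]
t=65: [80, 54, 54, 80]
t=66: [48, 80, 80, 48]
t=67: [57, 40, 40, 57]
t=68: [17, 23, 23, 17]
t=69: [15, 30, 30, 15]
t=70: [89, 78, 78, 89]
t=71: [63, 35, 35, 63]
t=72: [33, 11, 11, 33]
t=73: [84, 78, 78, 84]
t=74: [44, 29, 29, 44]
t=75: [51, 62, 62, 51]
t=76: [70, 49, 49, 70]
t=77: [77, 73, 73, 77]
t=78: [36, 74, 74, 36]
t=79: [5, 3, 3, 5]
t=80: [42, 37, 37, 42]
t=81: [29, 17, 17, 29]
t=82: [53, 23, 23, 53]
t=83: [77, 51, 51, 77]
t=84: [33, 65, 65, 33]
t=85: [79, 62, 62, 79]
t=86: [30, 36, 36, 30]
t=87: [56, 22, 22, 56]
t=88: [15, 27, 27, 15]
t=89: [85, 67, 67, 85]
t=90: [58, 62, 62, 58]
t=91: [24, 34, 34, 24]
t=92: [55, 80, 80, 55]
t=93: [11, 25, 25, 11]
t=94: [68, 54, 54, 68]
t=95: [75, 89, 89, 75]
t=96: [24, 59, 59, 24]
t=97: [38, 28, 28, 38]
t=98: [27, 51, 51, 27]
t=99: [63, 75, 75, 63]
t=100: [34, 16, 16, 34]
t=101: [70, 25, 25, 70]
t=102: [71, 55, 55, 71]
t=103: [64, 24, 24, 64]
t=104: [47, 44, 44, 47]
t=105: [57, 49, 49, 57]
t=106: [28, 56, 56, 28]
t=107: [49, 22, 22, 49]
t=108: [61, 42, 42, 61]
t=109: [34, 35, 35, 34]
t=110: [70, 24, 24, 70]
t=111: [70, 52, 52, 70]
t=112: [80, 84, 84, 80]
t=113: [37, 47, 47, 37]
t=114: [23, 48, 48, 23]
t=115: [45, 59, 59, 45]
t=116: [44, 30, 30, 44]
t=117: [52, 66, 66, 52]
t=118: [79, 65, 65, 79]
t=119: [33, 47, 47, 33]
t=120: [81, 67, 67, 81]
t=121: [43, 57, 57, 43]
t=122: [34, 20, 20, 34]
t=123: [75, 40, 40, 75]
t=124: [11, 21, 21, 11]
t=125: [63, 39, 39, 63]
t=126: [38, 26, 26, 38]
t=127: [25, 43, 43, 25]
t=128: [46, 42, 42, 46]
t=129: [51, 41, 41, 51]
t=130: [68, 43, 43, 68]
t=131: [62, 48, 48, 62]
t=132: [45, 59, 59, 45]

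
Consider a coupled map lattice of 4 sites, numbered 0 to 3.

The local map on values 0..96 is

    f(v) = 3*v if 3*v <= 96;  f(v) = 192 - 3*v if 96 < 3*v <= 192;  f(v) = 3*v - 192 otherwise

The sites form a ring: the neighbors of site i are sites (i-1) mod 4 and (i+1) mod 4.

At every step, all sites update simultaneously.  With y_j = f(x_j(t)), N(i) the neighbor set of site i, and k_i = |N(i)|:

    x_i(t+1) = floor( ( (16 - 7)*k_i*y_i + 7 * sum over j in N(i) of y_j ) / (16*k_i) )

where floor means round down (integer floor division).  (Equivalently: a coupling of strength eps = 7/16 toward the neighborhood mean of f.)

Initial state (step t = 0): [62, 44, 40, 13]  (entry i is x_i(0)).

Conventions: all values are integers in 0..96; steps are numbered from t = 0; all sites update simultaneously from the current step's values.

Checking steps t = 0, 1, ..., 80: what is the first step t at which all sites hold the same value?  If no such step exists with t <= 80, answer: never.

Answer: 19
Key observation: Synchronization is absorbing here: once all sites are equal they stay equal, and step 19 is the first all-equal step.

Derivation:
t=0: [62, 44, 40, 13]  (not all equal)
t=1: [25, 50, 62, 39]  (not all equal)
t=2: [67, 41, 28, 59]  (not all equal)
t=3: [23, 59, 65, 28]  (not all equal)
t=4: [60, 24, 23, 63]  (not all equal)
t=5: [23, 58, 55, 19]  (not all equal)
t=6: [55, 31, 31, 53]  (not all equal)
t=7: [42, 78, 79, 44]  (not all equal)
t=8: [59, 47, 47, 58]  (not all equal)
t=9: [23, 43, 43, 24]  (not all equal)
t=10: [68, 64, 64, 69]  (not all equal)
t=11: [10, 2, 3, 11]  (not all equal)
t=12: [25, 11, 13, 27]  (not all equal)
t=13: [67, 43, 46, 70]  (not all equal)
t=14: [22, 49, 48, 23]  (not all equal)
t=15: [62, 50, 51, 63]  (not all equal)
t=16: [13, 33, 31, 11]  (not all equal)
t=17: [49, 81, 79, 47]  (not all equal)
t=18: [47, 48, 47, 48]  (not all equal)
t=19: [49, 49, 49, 49]  (all equal)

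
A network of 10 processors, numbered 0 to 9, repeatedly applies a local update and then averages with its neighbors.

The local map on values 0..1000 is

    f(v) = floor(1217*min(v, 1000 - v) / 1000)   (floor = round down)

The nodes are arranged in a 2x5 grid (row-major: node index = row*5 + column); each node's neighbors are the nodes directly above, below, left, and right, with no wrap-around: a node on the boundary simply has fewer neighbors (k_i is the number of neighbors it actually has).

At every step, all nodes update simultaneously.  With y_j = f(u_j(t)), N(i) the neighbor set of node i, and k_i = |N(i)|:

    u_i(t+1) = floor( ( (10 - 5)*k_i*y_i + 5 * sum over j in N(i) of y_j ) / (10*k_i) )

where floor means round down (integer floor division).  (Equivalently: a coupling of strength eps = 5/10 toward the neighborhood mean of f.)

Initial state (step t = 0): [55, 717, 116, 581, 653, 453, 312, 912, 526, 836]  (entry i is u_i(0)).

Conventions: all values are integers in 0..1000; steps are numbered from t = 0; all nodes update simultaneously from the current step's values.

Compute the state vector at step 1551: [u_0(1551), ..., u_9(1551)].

Simulating step by step:
t=0: [55, 717, 116, 581, 653, 453, 312, 912, 526, 836]
t=1: [256, 269, 230, 444, 388, 386, 356, 236, 423, 349]
t=2: [354, 334, 331, 480, 477, 420, 397, 347, 465, 458]
t=3: [444, 422, 436, 549, 575, 483, 464, 452, 543, 564]
t=4: [545, 528, 533, 541, 528, 569, 557, 550, 549, 533]
t=5: [551, 563, 563, 560, 568, 535, 543, 549, 552, 564]
t=6: [547, 537, 534, 534, 528, 558, 552, 546, 541, 532]
t=7: [550, 558, 563, 566, 571, 542, 547, 554, 560, 567]
t=8: [547, 540, 533, 528, 524, 553, 548, 540, 533, 527]
t=9: [551, 557, 566, 572, 576, 546, 551, 560, 568, 574]
t=10: [545, 539, 529, 521, 517, 549, 544, 534, 524, 519]
t=11: [553, 560, 571, 580, 585, 550, 556, 567, 578, 584]
t=12: [542, 535, 523, 512, 506, 544, 538, 525, 513, 507]
t=13: [558, 565, 579, 592, 598, 556, 563, 578, 591, 597]
t=14: [535, 527, 512, 497, 491, 537, 529, 513, 498, 491]
t=15: [567, 576, 591, 601, 598, 566, 574, 591, 601, 599]
t=16: [524, 514, 498, 487, 487, 525, 515, 498, 487, 487]
t=17: [581, 591, 601, 594, 592, 581, 590, 601, 594, 592]
t=18: [506, 497, 488, 492, 495, 506, 497, 488, 492, 495]
t=19: [601, 601, 595, 597, 601, 601, 601, 595, 597, 601]
t=20: [485, 486, 490, 489, 486, 485, 486, 490, 489, 486]
t=21: [590, 591, 595, 594, 592, 590, 591, 595, 594, 592]
t=22: [497, 496, 493, 494, 495, 497, 496, 493, 494, 495]
t=23: [603, 602, 600, 600, 601, 603, 602, 600, 600, 601]
t=24: [483, 484, 485, 485, 485, 483, 484, 485, 485, 485]
t=25: [587, 588, 589, 590, 590, 587, 588, 589, 590, 590]
t=26: [501, 501, 499, 498, 498, 501, 501, 499, 498, 498]
t=27: [607, 607, 606, 606, 606, 607, 607, 606, 606, 606]
t=28: [478, 478, 478, 479, 479, 478, 478, 478, 479, 479]
t=29: [581, 581, 581, 581, 582, 581, 581, 581, 581, 582]
t=30: [509, 509, 509, 508, 508, 509, 509, 509, 508, 508]
t=31: [597, 597, 597, 597, 598, 597, 597, 597, 597, 598]
t=32: [490, 490, 490, 489, 489, 490, 490, 490, 489, 489]
t=33: [596, 596, 595, 595, 595, 596, 596, 595, 595, 595]
t=34: [491, 491, 491, 492, 492, 491, 491, 491, 492, 492]
t=35: [597, 597, 597, 597, 598, 597, 597, 597, 597, 598]

Answer: [597, 597, 597, 597, 598, 597, 597, 597, 597, 598]
Key observation: The state at step 31, [597, 597, 597, 597, 598, 597, 597, 597, 597, 598], reappears at step 35: the system is in a cycle of period 4 from step 31 on.  Therefore the state at step 1551 equals the state at step 31 + ((1551 - 31) mod 4) = 31, which is [597, 597, 597, 597, 598, 597, 597, 597, 597, 598].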